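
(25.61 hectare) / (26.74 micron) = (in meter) 1 hectare = 10000 m^2, so 25.61 hectare = 25.61 * 10000 = 256100 m^2. 1 micron = 1e-06 m, so 26.74 micron = 26.74 * 1e-06 = 2.674e-05 m. Combine: 256100 m^2 / 2.674e-05 m = 9.5774121e+09 m. 9.5774121e+09 m = 9.5774121e+09 meter ≈ 9.577e+09 meter (4 s.f.). Final answer: 9.577e+09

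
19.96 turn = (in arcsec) 2.587e+07. Check: 1 turn = 6.2831853 rad, so 19.96 turn = 19.96 * 6.2831853 = 125.41238 rad. 1 arcsec = 4.8481368e-06 rad, so 125.41238 rad = 125.41238 / 4.8481368e-06 = 25868160 arcsec ≈ 2.587e+07 arcsec (4 s.f.).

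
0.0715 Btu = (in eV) 1 Btu = 1055.0559 J, so 0.0715 Btu = 0.0715 * 1055.0559 = 75.436493 J. 1 eV = 1.6021766e-19 J, so 75.436493 J = 75.436493 / 1.6021766e-19 = 4.7083756e+20 eV ≈ 4.708e+20 eV (4 s.f.). Final answer: 4.708e+20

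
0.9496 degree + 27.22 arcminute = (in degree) 1 degree = 0.017453293 rad, so 0.9496 degree = 0.9496 * 0.017453293 = 0.016573647 rad. 1 arcminute = 0.00029088821 rad, so 27.22 arcminute = 27.22 * 0.00029088821 = 0.007917977 rad. Sum: 0.016573647 + 0.007917977 = 0.024491624 rad. 1 degree = 0.017453293 rad, so 0.024491624 rad = 0.024491624 / 0.017453293 = 1.4032667 degree ≈ 1.403 degree (4 s.f.). Final answer: 1.403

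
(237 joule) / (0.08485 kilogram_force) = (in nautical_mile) 0.1538. Check: 237 joule = 237 J. 1 kilogram_force = 9.80665 N, so 0.08485 kilogram_force = 0.08485 * 9.80665 = 0.83209425 N. Combine: 237 J / 0.83209425 N = 284.8235 m. 1 nautical_mile = 1852 m, so 284.8235 m = 284.8235 / 1852 = 0.15379239 nautical_mile ≈ 0.1538 nautical_mile (4 s.f.).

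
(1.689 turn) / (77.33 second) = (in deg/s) 1 turn = 6.2831853 rad, so 1.689 turn = 1.689 * 6.2831853 = 10.6123 rad. 77.33 second = 77.33 s. Combine: 10.6123 rad / 77.33 s = 0.13723393 rad/s. 1 deg/s = 0.017453293 rad/s, so 0.13723393 rad/s = 0.13723393 / 0.017453293 = 7.8629251 deg/s ≈ 7.863 deg/s (4 s.f.). Final answer: 7.863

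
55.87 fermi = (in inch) 2.2e-12. Check: 1 fermi = 1e-15 m, so 55.87 fermi = 55.87 * 1e-15 = 5.587e-14 m. 1 inch = 0.0254 m, so 5.587e-14 m = 5.587e-14 / 0.0254 = 2.1996063e-12 inch ≈ 2.2e-12 inch (4 s.f.).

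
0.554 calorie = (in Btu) 0.002197. Check: 1 calorie = 4.184 J, so 0.554 calorie = 0.554 * 4.184 = 2.317936 J. 1 Btu = 1055.0559 J, so 2.317936 J = 2.317936 / 1055.0559 = 0.0021969794 Btu ≈ 0.002197 Btu (4 s.f.).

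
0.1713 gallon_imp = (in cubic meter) 1 gallon_imp = 0.00454609 m^3, so 0.1713 gallon_imp = 0.1713 * 0.00454609 = 0.00077874522 m^3. 0.00077874522 m^3 = 0.00077874522 cubic meter ≈ 0.0007787 cubic meter (4 s.f.). Final answer: 0.0007787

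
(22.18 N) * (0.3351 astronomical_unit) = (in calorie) 2.657e+11. Check: 22.18 N is already in N. 1 astronomical_unit = 1.4959787e+11 m, so 0.3351 astronomical_unit = 0.3351 * 1.4959787e+11 = 5.0130246e+10 m. Combine: 22.18 N * 5.0130246e+10 m = 1.1118889e+12 J. 1 calorie = 4.184 J, so 1.1118889e+12 J = 1.1118889e+12 / 4.184 = 2.6574782e+11 calorie ≈ 2.657e+11 calorie (4 s.f.).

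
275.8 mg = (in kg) 1 mg = 1e-06 kg, so 275.8 mg = 275.8 * 1e-06 = 0.0002758 kg. Result: 0.0002758 kg. Final answer: 0.0002758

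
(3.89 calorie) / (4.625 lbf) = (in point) 2243. Check: 1 calorie = 4.184 J, so 3.89 calorie = 3.89 * 4.184 = 16.27576 J. 1 lbf = 4.4482216 N, so 4.625 lbf = 4.625 * 4.4482216 = 20.573025 N. Combine: 16.27576 J / 20.573025 N = 0.79112138 m. 1 point = 0.00035277778 m, so 0.79112138 m = 0.79112138 / 0.00035277778 = 2242.5488 point ≈ 2243 point (4 s.f.).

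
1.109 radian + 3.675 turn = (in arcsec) 1.109 radian = 1.109 rad. 1 turn = 6.2831853 rad, so 3.675 turn = 3.675 * 6.2831853 = 23.090706 rad. Sum: 1.109 + 23.090706 = 24.199706 rad. 1 arcsec = 4.8481368e-06 rad, so 24.199706 rad = 24.199706 / 4.8481368e-06 = 4991547.7 arcsec ≈ 4.992e+06 arcsec (4 s.f.). Final answer: 4.992e+06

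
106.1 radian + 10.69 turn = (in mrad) 1.733e+05. Check: 106.1 radian = 106.1 rad. 1 turn = 6.2831853 rad, so 10.69 turn = 10.69 * 6.2831853 = 67.167251 rad. Sum: 106.1 + 67.167251 = 173.26725 rad. 1 mrad = 0.001 rad, so 173.26725 rad = 173.26725 / 0.001 = 173267.25 mrad ≈ 1.733e+05 mrad (4 s.f.).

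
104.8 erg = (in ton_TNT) 1 erg = 1e-07 J, so 104.8 erg = 104.8 * 1e-07 = 1.048e-05 J. 1 ton_TNT = 4.184e+09 J, so 1.048e-05 J = 1.048e-05 / 4.184e+09 = 2.5047801e-15 ton_TNT ≈ 2.505e-15 ton_TNT (4 s.f.). Final answer: 2.505e-15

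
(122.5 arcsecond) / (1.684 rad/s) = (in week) 5.831e-10. Check: 1 arcsecond = 4.8481368e-06 rad, so 122.5 arcsecond = 122.5 * 4.8481368e-06 = 0.00059389676 rad. 1.684 rad/s is already in rad/s. Combine: 0.00059389676 rad / 1.684 rad/s = 0.00035267028 s. 1 week = 604800 s, so 0.00035267028 s = 0.00035267028 / 604800 = 5.8311886e-10 week ≈ 5.831e-10 week (4 s.f.).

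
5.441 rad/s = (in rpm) 1 rpm = 0.10471976 rad/s, so 5.441 rad/s = 5.441 / 0.10471976 = 51.957723 rpm ≈ 51.96 rpm (4 s.f.). Final answer: 51.96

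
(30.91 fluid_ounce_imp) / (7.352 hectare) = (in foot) 3.919e-08. Check: 1 fluid_ounce_imp = 2.8413063e-05 m^3, so 30.91 fluid_ounce_imp = 30.91 * 2.8413063e-05 = 0.00087824776 m^3. 1 hectare = 10000 m^2, so 7.352 hectare = 7.352 * 10000 = 73520 m^2. Combine: 0.00087824776 m^3 / 73520 m^2 = 1.1945699e-08 m. 1 foot = 0.3048 m, so 1.1945699e-08 m = 1.1945699e-08 / 0.3048 = 3.9191925e-08 foot ≈ 3.919e-08 foot (4 s.f.).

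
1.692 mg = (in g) 1 mg = 1e-06 kg, so 1.692 mg = 1.692 * 1e-06 = 1.692e-06 kg. 1 g = 0.001 kg, so 1.692e-06 kg = 1.692e-06 / 0.001 = 0.001692 g. Final answer: 0.001692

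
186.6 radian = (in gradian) 1.188e+04. Check: 186.6 radian = 186.6 rad. 1 gradian = 0.015707963 rad, so 186.6 rad = 186.6 / 0.015707963 = 11879.325 gradian ≈ 1.188e+04 gradian (4 s.f.).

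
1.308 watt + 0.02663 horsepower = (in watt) 1.308 watt = 1.308 W. 1 horsepower = 745.69987 W, so 0.02663 horsepower = 0.02663 * 745.69987 = 19.857988 W. Sum: 1.308 + 19.857988 = 21.165988 W. 21.165988 W = 21.165988 watt ≈ 21.17 watt (4 s.f.). Final answer: 21.17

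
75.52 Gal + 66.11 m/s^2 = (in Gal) 1 Gal = 0.01 m/s^2, so 75.52 Gal = 75.52 * 0.01 = 0.7552 m/s^2. 66.11 m/s^2 is already in m/s^2. Sum: 0.7552 + 66.11 = 66.8652 m/s^2. 1 Gal = 0.01 m/s^2, so 66.8652 m/s^2 = 66.8652 / 0.01 = 6686.52 Gal ≈ 6687 Gal (4 s.f.). Final answer: 6687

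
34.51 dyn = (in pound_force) 7.758e-05. Check: 1 dyn = 1e-05 N, so 34.51 dyn = 34.51 * 1e-05 = 0.0003451 N. 1 pound_force = 4.4482216 N, so 0.0003451 N = 0.0003451 / 4.4482216 = 7.7581566e-05 pound_force ≈ 7.758e-05 pound_force (4 s.f.).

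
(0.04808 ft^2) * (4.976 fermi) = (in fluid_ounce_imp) 7.823e-13. Check: 1 ft^2 = 0.09290304 m^2, so 0.04808 ft^2 = 0.04808 * 0.09290304 = 0.0044667782 m^2. 1 fermi = 1e-15 m, so 4.976 fermi = 4.976 * 1e-15 = 4.976e-15 m. Combine: 0.0044667782 m^2 * 4.976e-15 m = 2.2226688e-17 m^3. 1 fluid_ounce_imp = 2.8413063e-05 m^3, so 2.2226688e-17 m^3 = 2.2226688e-17 / 2.8413063e-05 = 7.8227006e-13 fluid_ounce_imp ≈ 7.823e-13 fluid_ounce_imp (4 s.f.).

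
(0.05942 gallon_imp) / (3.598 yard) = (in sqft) 0.0008838. Check: 1 gallon_imp = 0.00454609 m^3, so 0.05942 gallon_imp = 0.05942 * 0.00454609 = 0.00027012867 m^3. 1 yard = 0.9144 m, so 3.598 yard = 3.598 * 0.9144 = 3.2900112 m. Combine: 0.00027012867 m^3 / 3.2900112 m = 8.2105699e-05 m^2. 1 sqft = 0.09290304 m^2, so 8.2105699e-05 m^2 = 8.2105699e-05 / 0.09290304 = 0.00088377838 sqft ≈ 0.0008838 sqft (4 s.f.).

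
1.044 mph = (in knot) 0.9072. Check: 1 mph = 0.44704 m/s, so 1.044 mph = 1.044 * 0.44704 = 0.46670976 m/s. 1 knot = 0.51444444 m/s, so 0.46670976 m/s = 0.46670976 / 0.51444444 = 0.9072112 knot ≈ 0.9072 knot (4 s.f.).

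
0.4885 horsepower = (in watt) 364.3. Check: 1 horsepower = 745.69987 W, so 0.4885 horsepower = 0.4885 * 745.69987 = 364.27439 W. 364.27439 W = 364.27439 watt ≈ 364.3 watt (4 s.f.).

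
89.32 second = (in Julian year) 89.32 second = 89.32 s. 1 Julian year = 31557600 s, so 89.32 s = 89.32 / 31557600 = 2.83038e-06 Julian year ≈ 2.83e-06 Julian year (4 s.f.). Final answer: 2.83e-06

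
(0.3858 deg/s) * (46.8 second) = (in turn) 0.05015. Check: 1 deg/s = 0.017453293 rad/s, so 0.3858 deg/s = 0.3858 * 0.017453293 = 0.0067334803 rad/s. 46.8 second = 46.8 s. Combine: 0.0067334803 rad/s * 46.8 s = 0.31512688 rad. 1 turn = 6.2831853 rad, so 0.31512688 rad = 0.31512688 / 6.2831853 = 0.050154 turn ≈ 0.05015 turn (4 s.f.).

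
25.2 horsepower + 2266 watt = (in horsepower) 1 horsepower = 745.69987 W, so 25.2 horsepower = 25.2 * 745.69987 = 18791.637 W. 2266 watt = 2266 W. Sum: 18791.637 + 2266 = 21057.637 W. 1 horsepower = 745.69987 W, so 21057.637 W = 21057.637 / 745.69987 = 28.238756 horsepower ≈ 28.24 horsepower (4 s.f.). Final answer: 28.24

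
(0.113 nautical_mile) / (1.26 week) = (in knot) 0.0005338. Check: 1 nautical_mile = 1852 m, so 0.113 nautical_mile = 0.113 * 1852 = 209.276 m. 1 week = 604800 s, so 1.26 week = 1.26 * 604800 = 762048 s. Combine: 209.276 m / 762048 s = 0.00027462312 m/s. 1 knot = 0.51444444 m/s, so 0.00027462312 m/s = 0.00027462312 / 0.51444444 = 0.00053382464 knot ≈ 0.0005338 knot (4 s.f.).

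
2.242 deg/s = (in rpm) 1 deg/s = 0.017453293 rad/s, so 2.242 deg/s = 2.242 * 0.017453293 = 0.039130282 rad/s. 1 rpm = 0.10471976 rad/s, so 0.039130282 rad/s = 0.039130282 / 0.10471976 = 0.37366667 rpm ≈ 0.3737 rpm (4 s.f.). Final answer: 0.3737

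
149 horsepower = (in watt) 1.111e+05. Check: 1 horsepower = 745.69987 W, so 149 horsepower = 149 * 745.69987 = 111109.28 W. 111109.28 W = 111109.28 watt ≈ 1.111e+05 watt (4 s.f.).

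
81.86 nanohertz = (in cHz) 1 nanohertz = 1e-09 Hz, so 81.86 nanohertz = 81.86 * 1e-09 = 8.186e-08 Hz. 1 cHz = 0.01 Hz, so 8.186e-08 Hz = 8.186e-08 / 0.01 = 8.186e-06 cHz. Final answer: 8.186e-06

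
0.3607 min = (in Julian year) 1 min = 60 s, so 0.3607 min = 0.3607 * 60 = 21.642 s. 1 Julian year = 31557600 s, so 21.642 s = 21.642 / 31557600 = 6.857936e-07 Julian year ≈ 6.858e-07 Julian year (4 s.f.). Final answer: 6.858e-07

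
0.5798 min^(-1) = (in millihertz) 9.663. Check: 1 min^(-1) = 0.016666667 Hz, so 0.5798 min^(-1) = 0.5798 * 0.016666667 = 0.0096633333 Hz. 1 millihertz = 0.001 Hz, so 0.0096633333 Hz = 0.0096633333 / 0.001 = 9.6633333 millihertz ≈ 9.663 millihertz (4 s.f.).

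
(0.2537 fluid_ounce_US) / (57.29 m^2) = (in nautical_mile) 7.071e-11. Check: 1 fluid_ounce_US = 2.957353e-05 m^3, so 0.2537 fluid_ounce_US = 0.2537 * 2.957353e-05 = 7.5028045e-06 m^3. 57.29 m^2 is already in m^2. Combine: 7.5028045e-06 m^3 / 57.29 m^2 = 1.3096185e-07 m. 1 nautical_mile = 1852 m, so 1.3096185e-07 m = 1.3096185e-07 / 1852 = 7.0713742e-11 nautical_mile ≈ 7.071e-11 nautical_mile (4 s.f.).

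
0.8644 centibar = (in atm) 0.008531. Check: 1 centibar = 1000 Pa, so 0.8644 centibar = 0.8644 * 1000 = 864.4 Pa. 1 atm = 101325 Pa, so 864.4 Pa = 864.4 / 101325 = 0.0085309647 atm ≈ 0.008531 atm (4 s.f.).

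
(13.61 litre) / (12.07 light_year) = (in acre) 2.945e-23. Check: 1 litre = 0.001 m^3, so 13.61 litre = 13.61 * 0.001 = 0.01361 m^3. 1 light_year = 9.4607305e+15 m, so 12.07 light_year = 12.07 * 9.4607305e+15 = 1.1419102e+17 m. Combine: 0.01361 m^3 / 1.1419102e+17 m = 1.1918626e-19 m^2. 1 acre = 4046.8564 m^2, so 1.1918626e-19 m^2 = 1.1918626e-19 / 4046.8564 = 2.9451566e-23 acre ≈ 2.945e-23 acre (4 s.f.).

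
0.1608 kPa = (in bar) 1 kPa = 1000 Pa, so 0.1608 kPa = 0.1608 * 1000 = 160.8 Pa. 1 bar = 100000 Pa, so 160.8 Pa = 160.8 / 100000 = 0.001608 bar. Final answer: 0.001608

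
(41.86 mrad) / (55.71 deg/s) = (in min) 1 mrad = 0.001 rad, so 41.86 mrad = 41.86 * 0.001 = 0.04186 rad. 1 deg/s = 0.017453293 rad/s, so 55.71 deg/s = 55.71 * 0.017453293 = 0.97232293 rad/s. Combine: 0.04186 rad / 0.97232293 rad/s = 0.043051541 s. 1 min = 60 s, so 0.043051541 s = 0.043051541 / 60 = 0.00071752568 min ≈ 0.0007175 min (4 s.f.). Final answer: 0.0007175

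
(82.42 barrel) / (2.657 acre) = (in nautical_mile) 6.58e-07. Check: 1 barrel = 0.15898729 m^3, so 82.42 barrel = 82.42 * 0.15898729 = 13.103733 m^3. 1 acre = 4046.8564 m^2, so 2.657 acre = 2.657 * 4046.8564 = 10752.498 m^2. Combine: 13.103733 m^3 / 10752.498 m^2 = 0.0012186688 m. 1 nautical_mile = 1852 m, so 0.0012186688 m = 0.0012186688 / 1852 = 6.5802849e-07 nautical_mile ≈ 6.58e-07 nautical_mile (4 s.f.).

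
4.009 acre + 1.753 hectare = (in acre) 8.341. Check: 1 acre = 4046.8564 m^2, so 4.009 acre = 4.009 * 4046.8564 = 16223.847 m^2. 1 hectare = 10000 m^2, so 1.753 hectare = 1.753 * 10000 = 17530 m^2. Sum: 16223.847 + 17530 = 33753.847 m^2. 1 acre = 4046.8564 m^2, so 33753.847 m^2 = 33753.847 / 4046.8564 = 8.3407573 acre ≈ 8.341 acre (4 s.f.).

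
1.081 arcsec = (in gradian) 0.0003336. Check: 1 arcsec = 4.8481368e-06 rad, so 1.081 arcsec = 1.081 * 4.8481368e-06 = 5.2408359e-06 rad. 1 gradian = 0.015707963 rad, so 5.2408359e-06 rad = 5.2408359e-06 / 0.015707963 = 0.00033364198 gradian ≈ 0.0003336 gradian (4 s.f.).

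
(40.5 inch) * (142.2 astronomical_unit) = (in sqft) 1 inch = 0.0254 m, so 40.5 inch = 40.5 * 0.0254 = 1.0287 m. 1 astronomical_unit = 1.4959787e+11 m, so 142.2 astronomical_unit = 142.2 * 1.4959787e+11 = 2.1272817e+13 m. Combine: 1.0287 m * 2.1272817e+13 m = 2.1883347e+13 m^2. 1 sqft = 0.09290304 m^2, so 2.1883347e+13 m^2 = 2.1883347e+13 / 0.09290304 = 2.3555039e+14 sqft ≈ 2.356e+14 sqft (4 s.f.). Final answer: 2.356e+14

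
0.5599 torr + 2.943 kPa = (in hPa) 30.18. Check: 1 torr = 133.32237 Pa, so 0.5599 torr = 0.5599 * 133.32237 = 74.647194 Pa. 1 kPa = 1000 Pa, so 2.943 kPa = 2.943 * 1000 = 2943 Pa. Sum: 74.647194 + 2943 = 3017.6472 Pa. 1 hPa = 100 Pa, so 3017.6472 Pa = 3017.6472 / 100 = 30.176472 hPa ≈ 30.18 hPa (4 s.f.).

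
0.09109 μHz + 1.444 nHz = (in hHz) 1 μHz = 1e-06 Hz, so 0.09109 μHz = 0.09109 * 1e-06 = 9.109e-08 Hz. 1 nHz = 1e-09 Hz, so 1.444 nHz = 1.444 * 1e-09 = 1.444e-09 Hz. Sum: 9.109e-08 + 1.444e-09 = 9.2534e-08 Hz. 1 hHz = 100 Hz, so 9.2534e-08 Hz = 9.2534e-08 / 100 = 9.2534e-10 hHz ≈ 9.253e-10 hHz (4 s.f.). Final answer: 9.253e-10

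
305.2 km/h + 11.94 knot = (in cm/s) 9092. Check: 1 km/h = 0.27777778 m/s, so 305.2 km/h = 305.2 * 0.27777778 = 84.777778 m/s. 1 knot = 0.51444444 m/s, so 11.94 knot = 11.94 * 0.51444444 = 6.1424667 m/s. Sum: 84.777778 + 6.1424667 = 90.920244 m/s. 1 cm/s = 0.01 m/s, so 90.920244 m/s = 90.920244 / 0.01 = 9092.0244 cm/s ≈ 9092 cm/s (4 s.f.).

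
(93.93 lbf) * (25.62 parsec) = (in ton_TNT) 7.895e+10. Check: 1 lbf = 4.4482216 N, so 93.93 lbf = 93.93 * 4.4482216 = 417.82146 N. 1 parsec = 3.0856776e+16 m, so 25.62 parsec = 25.62 * 3.0856776e+16 = 7.905506e+17 m. Combine: 417.82146 N * 7.905506e+17 m = 3.30309e+20 J. 1 ton_TNT = 4.184e+09 J, so 3.30309e+20 J = 3.30309e+20 / 4.184e+09 = 7.8945746e+10 ton_TNT ≈ 7.895e+10 ton_TNT (4 s.f.).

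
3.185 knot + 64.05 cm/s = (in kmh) 8.204. Check: 1 knot = 0.51444444 m/s, so 3.185 knot = 3.185 * 0.51444444 = 1.6385056 m/s. 1 cm/s = 0.01 m/s, so 64.05 cm/s = 64.05 * 0.01 = 0.6405 m/s. Sum: 1.6385056 + 0.6405 = 2.2790056 m/s. 1 kmh = 0.27777778 m/s, so 2.2790056 m/s = 2.2790056 / 0.27777778 = 8.20442 kmh ≈ 8.204 kmh (4 s.f.).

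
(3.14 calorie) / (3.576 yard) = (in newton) 4.018. Check: 1 calorie = 4.184 J, so 3.14 calorie = 3.14 * 4.184 = 13.13776 J. 1 yard = 0.9144 m, so 3.576 yard = 3.576 * 0.9144 = 3.2698944 m. Combine: 13.13776 J / 3.2698944 m = 4.0177934 N. 4.0177934 N = 4.0177934 newton ≈ 4.018 newton (4 s.f.).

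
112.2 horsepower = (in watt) 8.367e+04. Check: 1 horsepower = 745.69987 W, so 112.2 horsepower = 112.2 * 745.69987 = 83667.526 W. 83667.526 W = 83667.526 watt ≈ 8.367e+04 watt (4 s.f.).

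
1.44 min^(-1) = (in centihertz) 1 min^(-1) = 0.016666667 Hz, so 1.44 min^(-1) = 1.44 * 0.016666667 = 0.024 Hz. 1 centihertz = 0.01 Hz, so 0.024 Hz = 0.024 / 0.01 = 2.4 centihertz. Final answer: 2.4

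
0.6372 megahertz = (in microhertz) 1 megahertz = 1000000 Hz, so 0.6372 megahertz = 0.6372 * 1000000 = 637200 Hz. 1 microhertz = 1e-06 Hz, so 637200 Hz = 637200 / 1e-06 = 6.372e+11 microhertz. Final answer: 6.372e+11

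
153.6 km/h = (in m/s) 42.67. Check: 1 km/h = 0.27777778 m/s, so 153.6 km/h = 153.6 * 0.27777778 = 42.666667 m/s. Result: 42.666667 m/s ≈ 42.67 m/s (4 s.f.).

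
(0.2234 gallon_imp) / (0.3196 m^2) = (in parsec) 1 gallon_imp = 0.00454609 m^3, so 0.2234 gallon_imp = 0.2234 * 0.00454609 = 0.0010155965 m^3. 0.3196 m^2 is already in m^2. Combine: 0.0010155965 m^3 / 0.3196 m^2 = 0.0031777112 m. 1 parsec = 3.0856776e+16 m, so 0.0031777112 m = 0.0031777112 / 3.0856776e+16 = 1.0298261e-19 parsec ≈ 1.03e-19 parsec (4 s.f.). Final answer: 1.03e-19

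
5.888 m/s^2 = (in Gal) 1 Gal = 0.01 m/s^2, so 5.888 m/s^2 = 5.888 / 0.01 = 588.8 Gal. Final answer: 588.8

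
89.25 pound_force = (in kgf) 40.48. Check: 1 pound_force = 4.4482216 N, so 89.25 pound_force = 89.25 * 4.4482216 = 397.00378 N. 1 kgf = 9.80665 N, so 397.00378 N = 397.00378 / 9.80665 = 40.483119 kgf ≈ 40.48 kgf (4 s.f.).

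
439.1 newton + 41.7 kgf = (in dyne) 439.1 newton = 439.1 N. 1 kgf = 9.80665 N, so 41.7 kgf = 41.7 * 9.80665 = 408.9373 N. Sum: 439.1 + 408.9373 = 848.03731 N. 1 dyne = 1e-05 N, so 848.03731 N = 848.03731 / 1e-05 = 84803730 dyne ≈ 8.48e+07 dyne (4 s.f.). Final answer: 8.48e+07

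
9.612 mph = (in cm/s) 1 mph = 0.44704 m/s, so 9.612 mph = 9.612 * 0.44704 = 4.2969485 m/s. 1 cm/s = 0.01 m/s, so 4.2969485 m/s = 4.2969485 / 0.01 = 429.69485 cm/s ≈ 429.7 cm/s (4 s.f.). Final answer: 429.7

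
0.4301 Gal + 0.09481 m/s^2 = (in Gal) 1 Gal = 0.01 m/s^2, so 0.4301 Gal = 0.4301 * 0.01 = 0.004301 m/s^2. 0.09481 m/s^2 is already in m/s^2. Sum: 0.004301 + 0.09481 = 0.099111 m/s^2. 1 Gal = 0.01 m/s^2, so 0.099111 m/s^2 = 0.099111 / 0.01 = 9.9111 Gal ≈ 9.911 Gal (4 s.f.). Final answer: 9.911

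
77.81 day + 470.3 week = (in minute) 4.853e+06. Check: 1 day = 86400 s, so 77.81 day = 77.81 * 86400 = 6722784 s. 1 week = 604800 s, so 470.3 week = 470.3 * 604800 = 2.8443744e+08 s. Sum: 6722784 + 2.8443744e+08 = 2.9116022e+08 s. 1 minute = 60 s, so 2.9116022e+08 s = 2.9116022e+08 / 60 = 4852670.4 minute ≈ 4.853e+06 minute (4 s.f.).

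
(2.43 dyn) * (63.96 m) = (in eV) 1 dyn = 1e-05 N, so 2.43 dyn = 2.43 * 1e-05 = 2.43e-05 N. 63.96 m is already in m. Combine: 2.43e-05 N * 63.96 m = 0.001554228 J. 1 eV = 1.6021766e-19 J, so 0.001554228 J = 0.001554228 / 1.6021766e-19 = 9.7007282e+15 eV ≈ 9.701e+15 eV (4 s.f.). Final answer: 9.701e+15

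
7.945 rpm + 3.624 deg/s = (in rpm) 1 rpm = 0.10471976 rad/s, so 7.945 rpm = 7.945 * 0.10471976 = 0.83199845 rad/s. 1 deg/s = 0.017453293 rad/s, so 3.624 deg/s = 3.624 * 0.017453293 = 0.063250732 rad/s. Sum: 0.83199845 + 0.063250732 = 0.89524919 rad/s. 1 rpm = 0.10471976 rad/s, so 0.89524919 rad/s = 0.89524919 / 0.10471976 = 8.549 rpm. Final answer: 8.549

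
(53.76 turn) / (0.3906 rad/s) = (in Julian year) 1 turn = 6.2831853 rad, so 53.76 turn = 53.76 * 6.2831853 = 337.78404 rad. 0.3906 rad/s is already in rad/s. Combine: 337.78404 rad / 0.3906 rad/s = 864.78249 s. 1 Julian year = 31557600 s, so 864.78249 s = 864.78249 / 31557600 = 2.7403304e-05 Julian year ≈ 2.74e-05 Julian year (4 s.f.). Final answer: 2.74e-05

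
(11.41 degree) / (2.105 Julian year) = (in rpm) 1 degree = 0.017453293 rad, so 11.41 degree = 11.41 * 0.017453293 = 0.19914207 rad. 1 Julian year = 31557600 s, so 2.105 Julian year = 2.105 * 31557600 = 66428748 s. Combine: 0.19914207 rad / 66428748 s = 2.9978296e-09 rad/s. 1 rpm = 0.10471976 rad/s, so 2.9978296e-09 rad/s = 2.9978296e-09 / 0.10471976 = 2.8627164e-08 rpm ≈ 2.863e-08 rpm (4 s.f.). Final answer: 2.863e-08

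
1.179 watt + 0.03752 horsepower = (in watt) 29.16. Check: 1.179 watt = 1.179 W. 1 horsepower = 745.69987 W, so 0.03752 horsepower = 0.03752 * 745.69987 = 27.978659 W. Sum: 1.179 + 27.978659 = 29.157659 W. 29.157659 W = 29.157659 watt ≈ 29.16 watt (4 s.f.).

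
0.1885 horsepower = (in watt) 1 horsepower = 745.69987 W, so 0.1885 horsepower = 0.1885 * 745.69987 = 140.56443 W. 140.56443 W = 140.56443 watt ≈ 140.6 watt (4 s.f.). Final answer: 140.6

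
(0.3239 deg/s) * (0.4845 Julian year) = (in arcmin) 1 deg/s = 0.017453293 rad/s, so 0.3239 deg/s = 0.3239 * 0.017453293 = 0.0056531214 rad/s. 1 Julian year = 31557600 s, so 0.4845 Julian year = 0.4845 * 31557600 = 15289657 s. Combine: 0.0056531214 rad/s * 15289657 s = 86434.289 rad. 1 arcmin = 0.00029088821 rad, so 86434.289 rad = 86434.289 / 0.00029088821 = 2.971392e+08 arcmin ≈ 2.971e+08 arcmin (4 s.f.). Final answer: 2.971e+08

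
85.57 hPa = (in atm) 0.08445. Check: 1 hPa = 100 Pa, so 85.57 hPa = 85.57 * 100 = 8557 Pa. 1 atm = 101325 Pa, so 8557 Pa = 8557 / 101325 = 0.084451024 atm ≈ 0.08445 atm (4 s.f.).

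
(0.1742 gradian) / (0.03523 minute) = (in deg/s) 1 gradian = 0.015707963 rad, so 0.1742 gradian = 0.1742 * 0.015707963 = 0.0027363272 rad. 1 minute = 60 s, so 0.03523 minute = 0.03523 * 60 = 2.1138 s. Combine: 0.0027363272 rad / 2.1138 s = 0.0012945062 rad/s. 1 deg/s = 0.017453293 rad/s, so 0.0012945062 rad/s = 0.0012945062 / 0.017453293 = 0.074169742 deg/s ≈ 0.07417 deg/s (4 s.f.). Final answer: 0.07417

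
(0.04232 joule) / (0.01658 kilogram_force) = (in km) 0.0002603. Check: 0.04232 joule = 0.04232 J. 1 kilogram_force = 9.80665 N, so 0.01658 kilogram_force = 0.01658 * 9.80665 = 0.16259426 N. Combine: 0.04232 J / 0.16259426 N = 0.2602798 m. 1 km = 1000 m, so 0.2602798 m = 0.2602798 / 1000 = 0.0002602798 km ≈ 0.0002603 km (4 s.f.).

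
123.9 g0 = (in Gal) 1 g0 = 9.80665 m/s^2, so 123.9 g0 = 123.9 * 9.80665 = 1215.0439 m/s^2. 1 Gal = 0.01 m/s^2, so 1215.0439 m/s^2 = 1215.0439 / 0.01 = 121504.39 Gal ≈ 1.215e+05 Gal (4 s.f.). Final answer: 1.215e+05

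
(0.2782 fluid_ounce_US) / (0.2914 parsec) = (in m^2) 1 fluid_ounce_US = 2.957353e-05 m^3, so 0.2782 fluid_ounce_US = 0.2782 * 2.957353e-05 = 8.2273559e-06 m^3. 1 parsec = 3.0856776e+16 m, so 0.2914 parsec = 0.2914 * 3.0856776e+16 = 8.9916645e+15 m. Combine: 8.2273559e-06 m^3 / 8.9916645e+15 m = 9.149981e-22 m^2. Result: 9.149981e-22 m^2 ≈ 9.15e-22 m^2 (4 s.f.). Final answer: 9.15e-22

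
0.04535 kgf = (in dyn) 4.447e+04. Check: 1 kgf = 9.80665 N, so 0.04535 kgf = 0.04535 * 9.80665 = 0.44473158 N. 1 dyn = 1e-05 N, so 0.44473158 N = 0.44473158 / 1e-05 = 44473.158 dyn ≈ 4.447e+04 dyn (4 s.f.).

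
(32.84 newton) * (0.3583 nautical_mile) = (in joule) 32.84 newton = 32.84 N. 1 nautical_mile = 1852 m, so 0.3583 nautical_mile = 0.3583 * 1852 = 663.5716 m. Combine: 32.84 N * 663.5716 m = 21791.691 J. 21791.691 J = 21791.691 joule ≈ 2.179e+04 joule (4 s.f.). Final answer: 2.179e+04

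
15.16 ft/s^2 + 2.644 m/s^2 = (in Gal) 1 ft/s^2 = 0.3048 m/s^2, so 15.16 ft/s^2 = 15.16 * 0.3048 = 4.620768 m/s^2. 2.644 m/s^2 is already in m/s^2. Sum: 4.620768 + 2.644 = 7.264768 m/s^2. 1 Gal = 0.01 m/s^2, so 7.264768 m/s^2 = 7.264768 / 0.01 = 726.4768 Gal ≈ 726.5 Gal (4 s.f.). Final answer: 726.5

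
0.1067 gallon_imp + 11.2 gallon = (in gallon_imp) 1 gallon_imp = 0.00454609 m^3, so 0.1067 gallon_imp = 0.1067 * 0.00454609 = 0.0004850678 m^3. 1 gallon = 0.0037854118 m^3, so 11.2 gallon = 11.2 * 0.0037854118 = 0.042396612 m^3. Sum: 0.0004850678 + 0.042396612 = 0.04288168 m^3. 1 gallon_imp = 0.00454609 m^3, so 0.04288168 m^3 = 0.04288168 / 0.00454609 = 9.4326509 gallon_imp ≈ 9.433 gallon_imp (4 s.f.). Final answer: 9.433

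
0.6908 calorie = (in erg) 2.89e+07. Check: 1 calorie = 4.184 J, so 0.6908 calorie = 0.6908 * 4.184 = 2.8903072 J. 1 erg = 1e-07 J, so 2.8903072 J = 2.8903072 / 1e-07 = 28903072 erg ≈ 2.89e+07 erg (4 s.f.).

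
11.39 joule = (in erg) 11.39 joule = 11.39 J. 1 erg = 1e-07 J, so 11.39 J = 11.39 / 1e-07 = 1.139e+08 erg. Final answer: 1.139e+08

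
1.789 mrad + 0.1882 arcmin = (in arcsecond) 1 mrad = 0.001 rad, so 1.789 mrad = 1.789 * 0.001 = 0.001789 rad. 1 arcmin = 0.00029088821 rad, so 0.1882 arcmin = 0.1882 * 0.00029088821 = 5.4745161e-05 rad. Sum: 0.001789 + 5.4745161e-05 = 0.0018437452 rad. 1 arcsecond = 4.8481368e-06 rad, so 0.0018437452 rad = 0.0018437452 / 4.8481368e-06 = 380.29974 arcsecond ≈ 380.3 arcsecond (4 s.f.). Final answer: 380.3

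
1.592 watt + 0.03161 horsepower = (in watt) 25.16. Check: 1.592 watt = 1.592 W. 1 horsepower = 745.69987 W, so 0.03161 horsepower = 0.03161 * 745.69987 = 23.571573 W. Sum: 1.592 + 23.571573 = 25.163573 W. 25.163573 W = 25.163573 watt ≈ 25.16 watt (4 s.f.).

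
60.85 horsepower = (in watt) 1 horsepower = 745.69987 W, so 60.85 horsepower = 60.85 * 745.69987 = 45375.837 W. 45375.837 W = 45375.837 watt ≈ 4.538e+04 watt (4 s.f.). Final answer: 4.538e+04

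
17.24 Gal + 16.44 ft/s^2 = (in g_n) 0.5286. Check: 1 Gal = 0.01 m/s^2, so 17.24 Gal = 17.24 * 0.01 = 0.1724 m/s^2. 1 ft/s^2 = 0.3048 m/s^2, so 16.44 ft/s^2 = 16.44 * 0.3048 = 5.010912 m/s^2. Sum: 0.1724 + 5.010912 = 5.183312 m/s^2. 1 g_n = 9.80665 m/s^2, so 5.183312 m/s^2 = 5.183312 / 9.80665 = 0.52855073 g_n ≈ 0.5286 g_n (4 s.f.).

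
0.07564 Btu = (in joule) 79.8. Check: 1 Btu = 1055.0559 J, so 0.07564 Btu = 0.07564 * 1055.0559 = 79.804425 J. 79.804425 J = 79.804425 joule ≈ 79.8 joule (4 s.f.).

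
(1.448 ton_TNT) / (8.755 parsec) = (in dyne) 0.002243. Check: 1 ton_TNT = 4.184e+09 J, so 1.448 ton_TNT = 1.448 * 4.184e+09 = 6.058432e+09 J. 1 parsec = 3.0856776e+16 m, so 8.755 parsec = 8.755 * 3.0856776e+16 = 2.7015107e+17 m. Combine: 6.058432e+09 J / 2.7015107e+17 m = 2.2426089e-08 N. 1 dyne = 1e-05 N, so 2.2426089e-08 N = 2.2426089e-08 / 1e-05 = 0.0022426089 dyne ≈ 0.002243 dyne (4 s.f.).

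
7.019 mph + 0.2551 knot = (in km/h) 11.77. Check: 1 mph = 0.44704 m/s, so 7.019 mph = 7.019 * 0.44704 = 3.1377738 m/s. 1 knot = 0.51444444 m/s, so 0.2551 knot = 0.2551 * 0.51444444 = 0.13123478 m/s. Sum: 3.1377738 + 0.13123478 = 3.2690085 m/s. 1 km/h = 0.27777778 m/s, so 3.2690085 m/s = 3.2690085 / 0.27777778 = 11.768431 km/h ≈ 11.77 km/h (4 s.f.).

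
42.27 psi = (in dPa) 2.914e+06. Check: 1 psi = 6894.7573 Pa, so 42.27 psi = 42.27 * 6894.7573 = 291441.39 Pa. 1 dPa = 0.1 Pa, so 291441.39 Pa = 291441.39 / 0.1 = 2914413.9 dPa ≈ 2.914e+06 dPa (4 s.f.).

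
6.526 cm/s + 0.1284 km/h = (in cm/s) 1 cm/s = 0.01 m/s, so 6.526 cm/s = 6.526 * 0.01 = 0.06526 m/s. 1 km/h = 0.27777778 m/s, so 0.1284 km/h = 0.1284 * 0.27777778 = 0.035666667 m/s. Sum: 0.06526 + 0.035666667 = 0.10092667 m/s. 1 cm/s = 0.01 m/s, so 0.10092667 m/s = 0.10092667 / 0.01 = 10.092667 cm/s ≈ 10.09 cm/s (4 s.f.). Final answer: 10.09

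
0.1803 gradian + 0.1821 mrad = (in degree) 1 gradian = 0.015707963 rad, so 0.1803 gradian = 0.1803 * 0.015707963 = 0.0028321458 rad. 1 mrad = 0.001 rad, so 0.1821 mrad = 0.1821 * 0.001 = 0.0001821 rad. Sum: 0.0028321458 + 0.0001821 = 0.0030142458 rad. 1 degree = 0.017453293 rad, so 0.0030142458 rad = 0.0030142458 / 0.017453293 = 0.17270356 degree ≈ 0.1727 degree (4 s.f.). Final answer: 0.1727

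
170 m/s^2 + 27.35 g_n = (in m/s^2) 170 m/s^2 is already in m/s^2. 1 g_n = 9.80665 m/s^2, so 27.35 g_n = 27.35 * 9.80665 = 268.21188 m/s^2. Sum: 170 + 268.21188 = 438.21188 m/s^2. Result: 438.21188 m/s^2 ≈ 438.2 m/s^2 (4 s.f.). Final answer: 438.2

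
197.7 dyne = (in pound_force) 0.0004444. Check: 1 dyne = 1e-05 N, so 197.7 dyne = 197.7 * 1e-05 = 0.001977 N. 1 pound_force = 4.4482216 N, so 0.001977 N = 0.001977 / 4.4482216 = 0.00044444728 pound_force ≈ 0.0004444 pound_force (4 s.f.).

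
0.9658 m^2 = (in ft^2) 10.4. Check: 1 ft^2 = 0.09290304 m^2, so 0.9658 m^2 = 0.9658 / 0.09290304 = 10.395785 ft^2 ≈ 10.4 ft^2 (4 s.f.).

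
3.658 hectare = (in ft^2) 1 hectare = 10000 m^2, so 3.658 hectare = 3.658 * 10000 = 36580 m^2. 1 ft^2 = 0.09290304 m^2, so 36580 m^2 = 36580 / 0.09290304 = 393743.84 ft^2 ≈ 3.937e+05 ft^2 (4 s.f.). Final answer: 3.937e+05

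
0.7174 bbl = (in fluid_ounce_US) 3857. Check: 1 bbl = 0.15898729 m^3, so 0.7174 bbl = 0.7174 * 0.15898729 = 0.11405749 m^3. 1 fluid_ounce_US = 2.957353e-05 m^3, so 0.11405749 m^3 = 0.11405749 / 2.957353e-05 = 3856.7424 fluid_ounce_US ≈ 3857 fluid_ounce_US (4 s.f.).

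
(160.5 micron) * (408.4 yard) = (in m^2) 1 micron = 1e-06 m, so 160.5 micron = 160.5 * 1e-06 = 0.0001605 m. 1 yard = 0.9144 m, so 408.4 yard = 408.4 * 0.9144 = 373.44096 m. Combine: 0.0001605 m * 373.44096 m = 0.059937274 m^2. Result: 0.059937274 m^2 ≈ 0.05994 m^2 (4 s.f.). Final answer: 0.05994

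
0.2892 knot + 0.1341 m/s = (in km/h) 1.018. Check: 1 knot = 0.51444444 m/s, so 0.2892 knot = 0.2892 * 0.51444444 = 0.14877733 m/s. 0.1341 m/s is already in m/s. Sum: 0.14877733 + 0.1341 = 0.28287733 m/s. 1 km/h = 0.27777778 m/s, so 0.28287733 m/s = 0.28287733 / 0.27777778 = 1.0183584 km/h ≈ 1.018 km/h (4 s.f.).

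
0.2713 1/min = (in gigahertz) 1 1/min = 0.016666667 Hz, so 0.2713 1/min = 0.2713 * 0.016666667 = 0.0045216667 Hz. 1 gigahertz = 1e+09 Hz, so 0.0045216667 Hz = 0.0045216667 / 1e+09 = 4.5216667e-12 gigahertz ≈ 4.522e-12 gigahertz (4 s.f.). Final answer: 4.522e-12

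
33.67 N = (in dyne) 3.367e+06. Check: 1 dyne = 1e-05 N, so 33.67 N = 33.67 / 1e-05 = 3367000 dyne ≈ 3.367e+06 dyne (4 s.f.).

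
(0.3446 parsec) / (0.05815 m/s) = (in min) 1 parsec = 3.0856776e+16 m, so 0.3446 parsec = 0.3446 * 3.0856776e+16 = 1.0633245e+16 m. 0.05815 m/s is already in m/s. Combine: 1.0633245e+16 m / 0.05815 m/s = 1.828589e+17 s. 1 min = 60 s, so 1.828589e+17 s = 1.828589e+17 / 60 = 3.0476483e+15 min ≈ 3.048e+15 min (4 s.f.). Final answer: 3.048e+15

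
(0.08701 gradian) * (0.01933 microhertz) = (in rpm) 2.523e-10. Check: 1 gradian = 0.015707963 rad, so 0.08701 gradian = 0.08701 * 0.015707963 = 0.0013667499 rad. 1 microhertz = 1e-06 Hz, so 0.01933 microhertz = 0.01933 * 1e-06 = 1.933e-08 Hz. Combine: 0.0013667499 rad * 1.933e-08 Hz = 2.6419275e-11 rad/s. 1 rpm = 0.10471976 rad/s, so 2.6419275e-11 rad/s = 2.6419275e-11 / 0.10471976 = 2.522855e-10 rpm ≈ 2.523e-10 rpm (4 s.f.).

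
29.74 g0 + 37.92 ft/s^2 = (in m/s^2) 303.2. Check: 1 g0 = 9.80665 m/s^2, so 29.74 g0 = 29.74 * 9.80665 = 291.64977 m/s^2. 1 ft/s^2 = 0.3048 m/s^2, so 37.92 ft/s^2 = 37.92 * 0.3048 = 11.558016 m/s^2. Sum: 291.64977 + 11.558016 = 303.20779 m/s^2. Result: 303.20779 m/s^2 ≈ 303.2 m/s^2 (4 s.f.).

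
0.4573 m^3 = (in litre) 457.3. Check: 1 litre = 0.001 m^3, so 0.4573 m^3 = 0.4573 / 0.001 = 457.3 litre.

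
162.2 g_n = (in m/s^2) 1591. Check: 1 g_n = 9.80665 m/s^2, so 162.2 g_n = 162.2 * 9.80665 = 1590.6386 m/s^2. Result: 1590.6386 m/s^2 ≈ 1591 m/s^2 (4 s.f.).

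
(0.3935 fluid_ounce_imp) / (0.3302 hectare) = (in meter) 1 fluid_ounce_imp = 2.8413063e-05 m^3, so 0.3935 fluid_ounce_imp = 0.3935 * 2.8413063e-05 = 1.118054e-05 m^3. 1 hectare = 10000 m^2, so 0.3302 hectare = 0.3302 * 10000 = 3302 m^2. Combine: 1.118054e-05 m^3 / 3302 m^2 = 3.3859903e-09 m. 3.3859903e-09 m = 3.3859903e-09 meter ≈ 3.386e-09 meter (4 s.f.). Final answer: 3.386e-09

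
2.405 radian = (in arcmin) 2.405 radian = 2.405 rad. 1 arcmin = 0.00029088821 rad, so 2.405 rad = 2.405 / 0.00029088821 = 8267.781 arcmin ≈ 8268 arcmin (4 s.f.). Final answer: 8268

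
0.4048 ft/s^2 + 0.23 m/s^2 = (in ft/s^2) 1.159. Check: 1 ft/s^2 = 0.3048 m/s^2, so 0.4048 ft/s^2 = 0.4048 * 0.3048 = 0.12338304 m/s^2. 0.23 m/s^2 is already in m/s^2. Sum: 0.12338304 + 0.23 = 0.35338304 m/s^2. 1 ft/s^2 = 0.3048 m/s^2, so 0.35338304 m/s^2 = 0.35338304 / 0.3048 = 1.1593932 ft/s^2 ≈ 1.159 ft/s^2 (4 s.f.).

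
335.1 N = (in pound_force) 1 pound_force = 4.4482216 N, so 335.1 N = 335.1 / 4.4482216 = 75.333477 pound_force ≈ 75.33 pound_force (4 s.f.). Final answer: 75.33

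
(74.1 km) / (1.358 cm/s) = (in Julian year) 0.1729. Check: 1 km = 1000 m, so 74.1 km = 74.1 * 1000 = 74100 m. 1 cm/s = 0.01 m/s, so 1.358 cm/s = 1.358 * 0.01 = 0.01358 m/s. Combine: 74100 m / 0.01358 m/s = 5456553.8 s. 1 Julian year = 31557600 s, so 5456553.8 s = 5456553.8 / 31557600 = 0.17290775 Julian year ≈ 0.1729 Julian year (4 s.f.).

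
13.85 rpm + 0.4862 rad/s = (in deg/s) 1 rpm = 0.10471976 rad/s, so 13.85 rpm = 13.85 * 0.10471976 = 1.4503686 rad/s. 0.4862 rad/s is already in rad/s. Sum: 1.4503686 + 0.4862 = 1.9365686 rad/s. 1 deg/s = 0.017453293 rad/s, so 1.9365686 rad/s = 1.9365686 / 0.017453293 = 110.95721 deg/s ≈ 111 deg/s (4 s.f.). Final answer: 111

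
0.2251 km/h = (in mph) 1 km/h = 0.27777778 m/s, so 0.2251 km/h = 0.2251 * 0.27777778 = 0.062527778 m/s. 1 mph = 0.44704 m/s, so 0.062527778 m/s = 0.062527778 / 0.44704 = 0.13987066 mph ≈ 0.1399 mph (4 s.f.). Final answer: 0.1399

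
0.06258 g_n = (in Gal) 1 g_n = 9.80665 m/s^2, so 0.06258 g_n = 0.06258 * 9.80665 = 0.61370016 m/s^2. 1 Gal = 0.01 m/s^2, so 0.61370016 m/s^2 = 0.61370016 / 0.01 = 61.370016 Gal ≈ 61.37 Gal (4 s.f.). Final answer: 61.37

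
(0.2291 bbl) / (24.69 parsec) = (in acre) 1 bbl = 0.15898729 m^3, so 0.2291 bbl = 0.2291 * 0.15898729 = 0.036423989 m^3. 1 parsec = 3.0856776e+16 m, so 24.69 parsec = 24.69 * 3.0856776e+16 = 7.6185379e+17 m. Combine: 0.036423989 m^3 / 7.6185379e+17 m = 4.7809684e-20 m^2. 1 acre = 4046.8564 m^2, so 4.7809684e-20 m^2 = 4.7809684e-20 / 4046.8564 = 1.181403e-23 acre ≈ 1.181e-23 acre (4 s.f.). Final answer: 1.181e-23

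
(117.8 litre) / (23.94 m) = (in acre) 1 litre = 0.001 m^3, so 117.8 litre = 117.8 * 0.001 = 0.1178 m^3. 23.94 m is already in m. Combine: 0.1178 m^3 / 23.94 m = 0.0049206349 m^2. 1 acre = 4046.8564 m^2, so 0.0049206349 m^2 = 0.0049206349 / 4046.8564 = 1.2159154e-06 acre ≈ 1.216e-06 acre (4 s.f.). Final answer: 1.216e-06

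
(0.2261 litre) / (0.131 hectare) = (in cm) 1.726e-05. Check: 1 litre = 0.001 m^3, so 0.2261 litre = 0.2261 * 0.001 = 0.0002261 m^3. 1 hectare = 10000 m^2, so 0.131 hectare = 0.131 * 10000 = 1310 m^2. Combine: 0.0002261 m^3 / 1310 m^2 = 1.7259542e-07 m. 1 cm = 0.01 m, so 1.7259542e-07 m = 1.7259542e-07 / 0.01 = 1.7259542e-05 cm ≈ 1.726e-05 cm (4 s.f.).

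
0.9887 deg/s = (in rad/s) 1 deg/s = 0.017453293 rad/s, so 0.9887 deg/s = 0.9887 * 0.017453293 = 0.01725607 rad/s. Result: 0.01725607 rad/s ≈ 0.01726 rad/s (4 s.f.). Final answer: 0.01726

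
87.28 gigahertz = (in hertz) 8.728e+10. Check: 1 gigahertz = 1e+09 Hz, so 87.28 gigahertz = 87.28 * 1e+09 = 8.728e+10 Hz. 8.728e+10 Hz = 8.728e+10 hertz.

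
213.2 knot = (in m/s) 1 knot = 0.51444444 m/s, so 213.2 knot = 213.2 * 0.51444444 = 109.67956 m/s. Result: 109.67956 m/s ≈ 109.7 m/s (4 s.f.). Final answer: 109.7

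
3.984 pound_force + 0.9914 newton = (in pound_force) 4.207. Check: 1 pound_force = 4.4482216 N, so 3.984 pound_force = 3.984 * 4.4482216 = 17.721715 N. 0.9914 newton = 0.9914 N. Sum: 17.721715 + 0.9914 = 18.713115 N. 1 pound_force = 4.4482216 N, so 18.713115 N = 18.713115 / 4.4482216 = 4.2068756 pound_force ≈ 4.207 pound_force (4 s.f.).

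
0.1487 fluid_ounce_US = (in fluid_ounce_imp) 0.1548. Check: 1 fluid_ounce_US = 2.957353e-05 m^3, so 0.1487 fluid_ounce_US = 0.1487 * 2.957353e-05 = 4.3975838e-06 m^3. 1 fluid_ounce_imp = 2.8413063e-05 m^3, so 4.3975838e-06 m^3 = 4.3975838e-06 / 2.8413063e-05 = 0.15477331 fluid_ounce_imp ≈ 0.1548 fluid_ounce_imp (4 s.f.).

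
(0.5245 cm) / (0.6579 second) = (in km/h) 0.0287. Check: 1 cm = 0.01 m, so 0.5245 cm = 0.5245 * 0.01 = 0.005245 m. 0.6579 second = 0.6579 s. Combine: 0.005245 m / 0.6579 s = 0.0079723362 m/s. 1 km/h = 0.27777778 m/s, so 0.0079723362 m/s = 0.0079723362 / 0.27777778 = 0.02870041 km/h ≈ 0.0287 km/h (4 s.f.).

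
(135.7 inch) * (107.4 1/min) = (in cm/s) 1 inch = 0.0254 m, so 135.7 inch = 135.7 * 0.0254 = 3.44678 m. 1 1/min = 0.016666667 Hz, so 107.4 1/min = 107.4 * 0.016666667 = 1.79 Hz. Combine: 3.44678 m * 1.79 Hz = 6.1697362 m/s. 1 cm/s = 0.01 m/s, so 6.1697362 m/s = 6.1697362 / 0.01 = 616.97362 cm/s ≈ 617 cm/s (4 s.f.). Final answer: 617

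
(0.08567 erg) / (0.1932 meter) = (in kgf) 4.522e-09. Check: 1 erg = 1e-07 J, so 0.08567 erg = 0.08567 * 1e-07 = 8.567e-09 J. 0.1932 meter = 0.1932 m. Combine: 8.567e-09 J / 0.1932 m = 4.434265e-08 N. 1 kgf = 9.80665 N, so 4.434265e-08 N = 4.434265e-08 / 9.80665 = 4.5216919e-09 kgf ≈ 4.522e-09 kgf (4 s.f.).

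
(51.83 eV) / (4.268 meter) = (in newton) 1 eV = 1.6021766e-19 J, so 51.83 eV = 51.83 * 1.6021766e-19 = 8.3040815e-18 J. 4.268 meter = 4.268 m. Combine: 8.3040815e-18 J / 4.268 m = 1.9456611e-18 N. 1.9456611e-18 N = 1.9456611e-18 newton ≈ 1.946e-18 newton (4 s.f.). Final answer: 1.946e-18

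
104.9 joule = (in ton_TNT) 2.507e-08. Check: 104.9 joule = 104.9 J. 1 ton_TNT = 4.184e+09 J, so 104.9 J = 104.9 / 4.184e+09 = 2.5071702e-08 ton_TNT ≈ 2.507e-08 ton_TNT (4 s.f.).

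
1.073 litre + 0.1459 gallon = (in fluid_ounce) 1 litre = 0.001 m^3, so 1.073 litre = 1.073 * 0.001 = 0.001073 m^3. 1 gallon = 0.0037854118 m^3, so 0.1459 gallon = 0.1459 * 0.0037854118 = 0.00055229158 m^3. Sum: 0.001073 + 0.00055229158 = 0.0016252916 m^3. 1 fluid_ounce = 2.957353e-05 m^3, so 0.0016252916 m^3 = 0.0016252916 / 2.957353e-05 = 54.957646 fluid_ounce ≈ 54.96 fluid_ounce (4 s.f.). Final answer: 54.96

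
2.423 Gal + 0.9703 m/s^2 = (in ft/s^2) 1 Gal = 0.01 m/s^2, so 2.423 Gal = 2.423 * 0.01 = 0.02423 m/s^2. 0.9703 m/s^2 is already in m/s^2. Sum: 0.02423 + 0.9703 = 0.99453 m/s^2. 1 ft/s^2 = 0.3048 m/s^2, so 0.99453 m/s^2 = 0.99453 / 0.3048 = 3.2628937 ft/s^2 ≈ 3.263 ft/s^2 (4 s.f.). Final answer: 3.263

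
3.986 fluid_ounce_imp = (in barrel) 0.0007123. Check: 1 fluid_ounce_imp = 2.8413063e-05 m^3, so 3.986 fluid_ounce_imp = 3.986 * 2.8413063e-05 = 0.00011325447 m^3. 1 barrel = 0.15898729 m^3, so 0.00011325447 m^3 = 0.00011325447 / 0.15898729 = 0.00071234917 barrel ≈ 0.0007123 barrel (4 s.f.).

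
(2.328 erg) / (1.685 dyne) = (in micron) 1 erg = 1e-07 J, so 2.328 erg = 2.328 * 1e-07 = 2.328e-07 J. 1 dyne = 1e-05 N, so 1.685 dyne = 1.685 * 1e-05 = 1.685e-05 N. Combine: 2.328e-07 J / 1.685e-05 N = 0.013816024 m. 1 micron = 1e-06 m, so 0.013816024 m = 0.013816024 / 1e-06 = 13816.024 micron ≈ 1.382e+04 micron (4 s.f.). Final answer: 1.382e+04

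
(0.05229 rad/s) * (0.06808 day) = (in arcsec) 0.05229 rad/s is already in rad/s. 1 day = 86400 s, so 0.06808 day = 0.06808 * 86400 = 5882.112 s. Combine: 0.05229 rad/s * 5882.112 s = 307.57564 rad. 1 arcsec = 4.8481368e-06 rad, so 307.57564 rad = 307.57564 / 4.8481368e-06 = 63442029 arcsec ≈ 6.344e+07 arcsec (4 s.f.). Final answer: 6.344e+07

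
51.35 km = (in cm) 5.135e+06. Check: 1 km = 1000 m, so 51.35 km = 51.35 * 1000 = 51350 m. 1 cm = 0.01 m, so 51350 m = 51350 / 0.01 = 5135000 cm ≈ 5.135e+06 cm (4 s.f.).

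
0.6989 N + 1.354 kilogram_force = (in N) 13.98. Check: 0.6989 N is already in N. 1 kilogram_force = 9.80665 N, so 1.354 kilogram_force = 1.354 * 9.80665 = 13.278204 N. Sum: 0.6989 + 13.278204 = 13.977104 N. Result: 13.977104 N ≈ 13.98 N (4 s.f.).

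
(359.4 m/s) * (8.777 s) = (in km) 359.4 m/s is already in m/s. 8.777 s is already in s. Combine: 359.4 m/s * 8.777 s = 3154.4538 m. 1 km = 1000 m, so 3154.4538 m = 3154.4538 / 1000 = 3.1544538 km ≈ 3.154 km (4 s.f.). Final answer: 3.154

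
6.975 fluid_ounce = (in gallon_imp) 1 fluid_ounce = 2.957353e-05 m^3, so 6.975 fluid_ounce = 6.975 * 2.957353e-05 = 0.00020627537 m^3. 1 gallon_imp = 0.00454609 m^3, so 0.00020627537 m^3 = 0.00020627537 / 0.00454609 = 0.045374238 gallon_imp ≈ 0.04537 gallon_imp (4 s.f.). Final answer: 0.04537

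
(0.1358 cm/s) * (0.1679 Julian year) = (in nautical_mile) 1 cm/s = 0.01 m/s, so 0.1358 cm/s = 0.1358 * 0.01 = 0.001358 m/s. 1 Julian year = 31557600 s, so 0.1679 Julian year = 0.1679 * 31557600 = 5298521 s. Combine: 0.001358 m/s * 5298521 s = 7195.3916 m. 1 nautical_mile = 1852 m, so 7195.3916 m = 7195.3916 / 1852 = 3.8852006 nautical_mile ≈ 3.885 nautical_mile (4 s.f.). Final answer: 3.885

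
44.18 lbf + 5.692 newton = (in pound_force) 1 lbf = 4.4482216 N, so 44.18 lbf = 44.18 * 4.4482216 = 196.52243 N. 5.692 newton = 5.692 N. Sum: 196.52243 + 5.692 = 202.21443 N. 1 pound_force = 4.4482216 N, so 202.21443 N = 202.21443 / 4.4482216 = 45.459613 pound_force ≈ 45.46 pound_force (4 s.f.). Final answer: 45.46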